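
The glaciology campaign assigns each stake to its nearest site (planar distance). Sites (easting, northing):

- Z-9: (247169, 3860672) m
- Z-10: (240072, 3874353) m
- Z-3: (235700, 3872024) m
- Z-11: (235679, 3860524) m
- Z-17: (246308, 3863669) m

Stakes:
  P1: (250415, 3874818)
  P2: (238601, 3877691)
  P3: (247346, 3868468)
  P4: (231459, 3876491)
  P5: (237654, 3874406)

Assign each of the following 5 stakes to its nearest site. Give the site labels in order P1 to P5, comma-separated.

Z-10, Z-10, Z-17, Z-3, Z-10

P1 → Z-10 (d²=107193874.00)
P2 → Z-10 (d²=13306085.00)
P3 → Z-17 (d²=24107845.00)
P4 → Z-3 (d²=37940170.00)
P5 → Z-10 (d²=5849533.00)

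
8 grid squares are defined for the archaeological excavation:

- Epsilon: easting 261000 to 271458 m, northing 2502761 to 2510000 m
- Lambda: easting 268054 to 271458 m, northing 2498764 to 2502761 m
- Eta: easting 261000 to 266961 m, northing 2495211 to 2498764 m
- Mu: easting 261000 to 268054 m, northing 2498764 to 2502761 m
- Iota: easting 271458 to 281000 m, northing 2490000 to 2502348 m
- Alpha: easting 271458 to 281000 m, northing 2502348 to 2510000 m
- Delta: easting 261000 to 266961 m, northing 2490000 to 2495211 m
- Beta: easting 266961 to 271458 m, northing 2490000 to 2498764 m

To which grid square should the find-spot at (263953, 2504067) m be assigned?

Epsilon

The point has easting = 263953 and northing = 2504067.
Only Epsilon satisfies 261000 ≤ easting ≤ 271458 and 2502761 ≤ northing ≤ 2510000.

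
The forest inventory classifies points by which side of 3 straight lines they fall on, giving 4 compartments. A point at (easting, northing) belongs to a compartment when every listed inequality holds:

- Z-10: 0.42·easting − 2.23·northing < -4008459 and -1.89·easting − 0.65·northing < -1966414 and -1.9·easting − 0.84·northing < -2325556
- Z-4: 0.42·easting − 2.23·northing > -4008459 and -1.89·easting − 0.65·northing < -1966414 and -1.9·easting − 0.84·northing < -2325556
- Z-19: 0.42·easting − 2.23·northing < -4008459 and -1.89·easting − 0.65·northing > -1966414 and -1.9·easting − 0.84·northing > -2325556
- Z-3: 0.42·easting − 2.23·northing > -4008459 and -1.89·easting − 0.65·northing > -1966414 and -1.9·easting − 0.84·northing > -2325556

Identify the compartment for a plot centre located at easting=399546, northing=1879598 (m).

Z-10

0.42·399546 − 2.23·1879598 = -4023694.220, which is < -4008459
-1.89·399546 − 0.65·1879598 = -1976880.640, which is < -1966414
-1.9·399546 − 0.84·1879598 = -2337999.720, which is < -2325556
This sign pattern matches Z-10.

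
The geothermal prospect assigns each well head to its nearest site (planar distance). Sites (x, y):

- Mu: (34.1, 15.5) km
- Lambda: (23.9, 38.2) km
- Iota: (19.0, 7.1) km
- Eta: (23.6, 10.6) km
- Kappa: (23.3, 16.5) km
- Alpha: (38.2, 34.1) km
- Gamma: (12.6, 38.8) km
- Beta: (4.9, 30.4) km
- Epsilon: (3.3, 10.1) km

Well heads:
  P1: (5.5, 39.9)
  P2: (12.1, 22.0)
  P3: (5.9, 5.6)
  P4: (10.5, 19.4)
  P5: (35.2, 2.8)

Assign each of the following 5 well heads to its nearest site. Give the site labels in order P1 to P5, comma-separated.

Gamma, Beta, Epsilon, Epsilon, Mu

P1 → Gamma (d²=51.62)
P2 → Beta (d²=122.40)
P3 → Epsilon (d²=27.01)
P4 → Epsilon (d²=138.33)
P5 → Mu (d²=162.50)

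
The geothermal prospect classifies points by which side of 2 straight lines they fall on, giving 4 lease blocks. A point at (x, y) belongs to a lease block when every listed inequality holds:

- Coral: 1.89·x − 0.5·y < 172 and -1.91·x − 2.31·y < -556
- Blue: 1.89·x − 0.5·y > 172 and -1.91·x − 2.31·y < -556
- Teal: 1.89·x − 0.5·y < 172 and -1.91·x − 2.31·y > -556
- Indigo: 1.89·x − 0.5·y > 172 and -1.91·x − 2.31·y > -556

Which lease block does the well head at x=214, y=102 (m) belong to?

Blue

1.89·214 − 0.5·102 = 353.460, which is > 172
-1.91·214 − 2.31·102 = -644.360, which is < -556
This sign pattern matches Blue.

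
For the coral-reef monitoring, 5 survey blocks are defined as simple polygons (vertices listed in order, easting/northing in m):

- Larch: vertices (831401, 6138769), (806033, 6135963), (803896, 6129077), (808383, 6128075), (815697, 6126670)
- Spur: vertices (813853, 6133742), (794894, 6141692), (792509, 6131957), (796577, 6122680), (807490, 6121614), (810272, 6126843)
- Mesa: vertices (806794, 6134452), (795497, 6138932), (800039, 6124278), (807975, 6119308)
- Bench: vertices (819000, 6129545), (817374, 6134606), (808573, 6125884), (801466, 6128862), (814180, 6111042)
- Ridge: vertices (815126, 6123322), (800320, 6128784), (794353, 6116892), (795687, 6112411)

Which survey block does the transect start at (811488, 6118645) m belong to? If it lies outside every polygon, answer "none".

Bench

Cast a ray rightward from (811488, 6118645). For each polygon, the edges (by vertex number in listed order) whose endpoints lie on opposite sides of northing = 6118645, where each meets that height, and whether that is right or left of the point:
Larch: no edge straddles that height → 0 crossings.
Spur: no edge straddles that height → 0 crossings.
Mesa: no edge straddles that height → 0 crossings.
Bench: 4–5 at easting≈808755.5 (left), 5–1 at easting≈816160.6 (right) → 1 crossing.
Ridge: 2–3 at easting≈795232.6 (left), 4–1 at easting≈806793.5 (left) → 0 crossings.
Only Bench has an odd count, so the point is inside Bench.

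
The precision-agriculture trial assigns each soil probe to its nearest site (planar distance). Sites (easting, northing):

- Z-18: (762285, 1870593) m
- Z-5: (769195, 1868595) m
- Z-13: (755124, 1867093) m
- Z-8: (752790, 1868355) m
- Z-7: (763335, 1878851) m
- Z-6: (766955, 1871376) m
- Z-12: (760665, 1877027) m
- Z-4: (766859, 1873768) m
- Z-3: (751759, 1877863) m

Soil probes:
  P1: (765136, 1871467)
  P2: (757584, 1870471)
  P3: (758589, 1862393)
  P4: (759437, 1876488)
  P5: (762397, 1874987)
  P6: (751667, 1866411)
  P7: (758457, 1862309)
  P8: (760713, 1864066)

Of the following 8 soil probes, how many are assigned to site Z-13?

P1 → Z-6
P2 → Z-13
P3 → Z-13
P4 → Z-12
P5 → Z-12
P6 → Z-8
P7 → Z-13
P8 → Z-13
4 of the 8 go to Z-13.

4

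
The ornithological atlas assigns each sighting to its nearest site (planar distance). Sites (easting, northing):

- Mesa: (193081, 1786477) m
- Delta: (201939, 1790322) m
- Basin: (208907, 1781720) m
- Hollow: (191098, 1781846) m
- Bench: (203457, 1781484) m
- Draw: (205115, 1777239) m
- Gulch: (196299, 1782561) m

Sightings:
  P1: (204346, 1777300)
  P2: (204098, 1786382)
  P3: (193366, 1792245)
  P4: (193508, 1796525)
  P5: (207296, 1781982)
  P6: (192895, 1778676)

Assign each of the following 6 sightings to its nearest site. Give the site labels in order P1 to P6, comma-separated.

P1 → Draw (d²=595082.00)
P2 → Delta (d²=20184881.00)
P3 → Mesa (d²=33351049.00)
P4 → Mesa (d²=101144633.00)
P5 → Basin (d²=2663965.00)
P6 → Hollow (d²=13278109.00)

Draw, Delta, Mesa, Mesa, Basin, Hollow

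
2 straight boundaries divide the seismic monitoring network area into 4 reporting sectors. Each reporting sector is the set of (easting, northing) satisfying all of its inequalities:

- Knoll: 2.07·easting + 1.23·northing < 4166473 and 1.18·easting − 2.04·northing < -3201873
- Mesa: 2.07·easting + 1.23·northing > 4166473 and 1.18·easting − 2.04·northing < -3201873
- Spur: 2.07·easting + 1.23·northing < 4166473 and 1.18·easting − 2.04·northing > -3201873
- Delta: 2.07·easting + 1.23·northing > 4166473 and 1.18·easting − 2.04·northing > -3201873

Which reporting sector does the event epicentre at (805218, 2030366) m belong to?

2.07·805218 + 1.23·2030366 = 4164151.440, which is < 4166473
1.18·805218 − 2.04·2030366 = -3191789.400, which is > -3201873
This sign pattern matches Spur.

Spur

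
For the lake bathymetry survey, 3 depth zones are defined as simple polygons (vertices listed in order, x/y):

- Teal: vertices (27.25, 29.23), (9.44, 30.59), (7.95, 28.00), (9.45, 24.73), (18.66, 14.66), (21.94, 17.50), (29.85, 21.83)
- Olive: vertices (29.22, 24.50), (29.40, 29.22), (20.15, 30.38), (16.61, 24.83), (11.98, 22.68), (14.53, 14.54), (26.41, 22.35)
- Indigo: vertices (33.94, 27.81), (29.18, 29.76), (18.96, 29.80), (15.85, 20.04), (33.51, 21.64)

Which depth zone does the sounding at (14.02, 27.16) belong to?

Cast a ray rightward from (14.02, 27.16). For each polygon, the edges (by vertex number in listed order) whose endpoints lie on opposite sides of y = 27.16, where each meets that height, and whether that is right or left of the point:
Teal: 3–4 at x≈8.335 (left), 7–1 at x≈27.977 (right) → 1 crossing.
Olive: 1–2 at x≈29.321 (right), 3–4 at x≈18.096 (right) → 2 crossings.
Indigo: 3–4 at x≈18.119 (right), 5–1 at x≈33.895 (right) → 2 crossings.
Only Teal has an odd count, so the point is inside Teal.

Teal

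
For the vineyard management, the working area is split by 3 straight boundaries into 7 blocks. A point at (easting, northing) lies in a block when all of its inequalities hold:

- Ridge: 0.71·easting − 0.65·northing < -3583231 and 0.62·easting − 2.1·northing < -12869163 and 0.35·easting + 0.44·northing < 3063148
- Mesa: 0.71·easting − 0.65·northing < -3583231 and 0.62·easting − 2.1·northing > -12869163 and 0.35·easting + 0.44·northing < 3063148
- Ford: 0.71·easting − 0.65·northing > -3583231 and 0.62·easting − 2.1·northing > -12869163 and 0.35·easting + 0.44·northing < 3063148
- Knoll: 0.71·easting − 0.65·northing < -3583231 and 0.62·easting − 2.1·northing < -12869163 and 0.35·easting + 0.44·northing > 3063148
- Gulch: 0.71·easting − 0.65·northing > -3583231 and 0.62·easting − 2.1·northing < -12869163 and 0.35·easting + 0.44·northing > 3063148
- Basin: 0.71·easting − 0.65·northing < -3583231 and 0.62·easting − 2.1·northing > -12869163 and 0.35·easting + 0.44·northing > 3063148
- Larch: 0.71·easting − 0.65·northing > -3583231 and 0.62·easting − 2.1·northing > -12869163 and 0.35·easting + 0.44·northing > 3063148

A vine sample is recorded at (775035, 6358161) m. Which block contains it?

0.71·775035 − 0.65·6358161 = -3582529.800, which is > -3583231
0.62·775035 − 2.1·6358161 = -12871616.400, which is < -12869163
0.35·775035 + 0.44·6358161 = 3068853.090, which is > 3063148
This sign pattern matches Gulch.

Gulch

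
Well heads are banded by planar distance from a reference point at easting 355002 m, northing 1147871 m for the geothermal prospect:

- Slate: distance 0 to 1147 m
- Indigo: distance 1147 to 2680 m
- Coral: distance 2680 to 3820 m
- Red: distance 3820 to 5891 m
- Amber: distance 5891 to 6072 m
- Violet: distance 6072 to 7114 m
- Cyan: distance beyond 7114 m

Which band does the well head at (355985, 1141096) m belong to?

Violet

Distance = √((355985−355002)² + (1141096−1147871)²) = √(966289.000 + 45900625.000) = 6845.941 m.
6072 ≤ 6845.941 < 7114 → Violet.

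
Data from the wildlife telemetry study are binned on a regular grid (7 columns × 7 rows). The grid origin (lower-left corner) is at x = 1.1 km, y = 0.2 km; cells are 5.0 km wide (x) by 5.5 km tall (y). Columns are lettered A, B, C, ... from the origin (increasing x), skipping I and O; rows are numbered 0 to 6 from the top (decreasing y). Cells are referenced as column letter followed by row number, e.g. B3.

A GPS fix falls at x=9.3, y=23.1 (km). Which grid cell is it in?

Column index: ⌊(9.3 − 1.1) / 5.0⌋ = ⌊1.640⌋ = 1 → column B
Row offset from origin: ⌊(23.1 − 0.2) / 5.5⌋ = ⌊4.164⌋ = 4 → row 2 (counted from top)

B2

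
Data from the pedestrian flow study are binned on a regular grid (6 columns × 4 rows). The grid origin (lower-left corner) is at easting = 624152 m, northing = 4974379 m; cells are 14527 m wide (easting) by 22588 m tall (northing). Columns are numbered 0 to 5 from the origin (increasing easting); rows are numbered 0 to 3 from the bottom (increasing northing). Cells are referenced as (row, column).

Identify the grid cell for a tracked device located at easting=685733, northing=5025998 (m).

(2, 4)

Column index: ⌊(685733 − 624152) / 14527⌋ = ⌊4.239⌋ = 4
Row offset from origin: ⌊(5025998 − 4974379) / 22588⌋ = ⌊2.285⌋ = 2 → row 2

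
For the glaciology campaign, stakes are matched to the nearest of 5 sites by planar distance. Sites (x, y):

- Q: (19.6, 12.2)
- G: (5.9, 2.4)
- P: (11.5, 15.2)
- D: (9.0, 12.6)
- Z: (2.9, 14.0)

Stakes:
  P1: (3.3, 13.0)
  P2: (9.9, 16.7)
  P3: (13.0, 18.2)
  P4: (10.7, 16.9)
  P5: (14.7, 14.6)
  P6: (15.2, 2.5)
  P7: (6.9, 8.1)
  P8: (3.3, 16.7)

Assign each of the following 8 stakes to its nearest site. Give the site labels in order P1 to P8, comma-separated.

Z, P, P, P, P, G, D, Z

P1 → Z (d²=1.16)
P2 → P (d²=4.81)
P3 → P (d²=11.25)
P4 → P (d²=3.53)
P5 → P (d²=10.60)
P6 → G (d²=86.50)
P7 → D (d²=24.66)
P8 → Z (d²=7.45)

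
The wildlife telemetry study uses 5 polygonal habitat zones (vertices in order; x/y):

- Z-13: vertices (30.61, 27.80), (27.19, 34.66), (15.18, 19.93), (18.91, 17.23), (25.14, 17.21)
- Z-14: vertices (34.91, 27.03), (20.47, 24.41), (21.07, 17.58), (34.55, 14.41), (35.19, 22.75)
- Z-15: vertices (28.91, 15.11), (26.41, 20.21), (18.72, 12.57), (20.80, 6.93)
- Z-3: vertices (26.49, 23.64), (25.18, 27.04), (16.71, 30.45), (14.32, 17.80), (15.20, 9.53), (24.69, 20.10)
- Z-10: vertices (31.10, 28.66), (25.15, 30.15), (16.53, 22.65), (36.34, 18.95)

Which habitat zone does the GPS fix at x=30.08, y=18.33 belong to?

Cast a ray rightward from (30.08, 18.33). For each polygon, the edges (by vertex number in listed order) whose endpoints lie on opposite sides of y = 18.33, where each meets that height, and whether that is right or left of the point:
Z-13: 3–4 at x≈17.390 (left), 5–1 at x≈25.719 (left) → 0 crossings.
Z-14: 2–3 at x≈21.004 (left), 4–5 at x≈34.851 (right) → 1 crossing.
Z-15: 1–2 at x≈27.332 (left), 2–3 at x≈24.518 (left) → 0 crossings.
Z-3: 3–4 at x≈14.420 (left), 5–6 at x≈23.101 (left) → 0 crossings.
Z-10: no edge straddles that height → 0 crossings.
Only Z-14 has an odd count, so the point is inside Z-14.

Z-14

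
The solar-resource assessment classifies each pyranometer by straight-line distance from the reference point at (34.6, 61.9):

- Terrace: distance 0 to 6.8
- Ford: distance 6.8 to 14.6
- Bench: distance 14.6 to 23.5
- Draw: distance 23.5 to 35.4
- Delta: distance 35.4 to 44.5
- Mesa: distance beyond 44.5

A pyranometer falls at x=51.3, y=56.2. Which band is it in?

Bench

Distance = √((51.3−34.6)² + (56.2−61.9)²) = √(278.890 + 32.490) = 17.646.
14.6 ≤ 17.646 < 23.5 → Bench.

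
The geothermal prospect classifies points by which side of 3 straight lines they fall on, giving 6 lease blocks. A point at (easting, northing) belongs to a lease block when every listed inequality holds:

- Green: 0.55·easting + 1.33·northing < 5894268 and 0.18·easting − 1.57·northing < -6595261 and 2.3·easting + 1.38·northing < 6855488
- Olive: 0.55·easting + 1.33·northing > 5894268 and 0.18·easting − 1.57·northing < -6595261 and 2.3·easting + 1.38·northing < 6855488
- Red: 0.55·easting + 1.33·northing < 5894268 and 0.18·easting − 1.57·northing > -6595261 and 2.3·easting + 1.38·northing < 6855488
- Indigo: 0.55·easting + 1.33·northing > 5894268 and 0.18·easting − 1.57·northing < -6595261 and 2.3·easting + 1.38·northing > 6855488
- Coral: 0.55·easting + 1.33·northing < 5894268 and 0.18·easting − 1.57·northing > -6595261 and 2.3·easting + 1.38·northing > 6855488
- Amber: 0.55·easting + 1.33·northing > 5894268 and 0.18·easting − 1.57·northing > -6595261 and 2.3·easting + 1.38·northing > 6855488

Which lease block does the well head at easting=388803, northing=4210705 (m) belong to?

Red

0.55·388803 + 1.33·4210705 = 5814079.300, which is < 5894268
0.18·388803 − 1.57·4210705 = -6540822.310, which is > -6595261
2.3·388803 + 1.38·4210705 = 6705019.800, which is < 6855488
This sign pattern matches Red.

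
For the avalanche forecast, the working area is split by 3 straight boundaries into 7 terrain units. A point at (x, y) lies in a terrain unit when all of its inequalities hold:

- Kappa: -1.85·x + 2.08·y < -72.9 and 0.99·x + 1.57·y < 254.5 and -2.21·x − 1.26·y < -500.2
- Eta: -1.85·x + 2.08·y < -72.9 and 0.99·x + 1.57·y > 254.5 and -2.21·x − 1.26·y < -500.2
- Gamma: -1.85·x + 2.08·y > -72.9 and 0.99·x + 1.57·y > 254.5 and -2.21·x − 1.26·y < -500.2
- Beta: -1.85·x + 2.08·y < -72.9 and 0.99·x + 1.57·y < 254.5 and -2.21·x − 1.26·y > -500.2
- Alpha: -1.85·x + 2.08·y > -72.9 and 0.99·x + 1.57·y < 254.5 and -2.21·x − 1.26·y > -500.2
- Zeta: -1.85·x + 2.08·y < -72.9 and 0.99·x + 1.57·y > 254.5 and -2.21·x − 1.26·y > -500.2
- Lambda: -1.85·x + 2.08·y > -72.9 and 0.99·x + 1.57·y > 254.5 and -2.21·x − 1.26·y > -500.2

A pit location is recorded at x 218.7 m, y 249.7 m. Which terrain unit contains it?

-1.85·218.7 + 2.08·249.7 = 114.781, which is > -72.9
0.99·218.7 + 1.57·249.7 = 608.542, which is > 254.5
-2.21·218.7 − 1.26·249.7 = -797.949, which is < -500.2
This sign pattern matches Gamma.

Gamma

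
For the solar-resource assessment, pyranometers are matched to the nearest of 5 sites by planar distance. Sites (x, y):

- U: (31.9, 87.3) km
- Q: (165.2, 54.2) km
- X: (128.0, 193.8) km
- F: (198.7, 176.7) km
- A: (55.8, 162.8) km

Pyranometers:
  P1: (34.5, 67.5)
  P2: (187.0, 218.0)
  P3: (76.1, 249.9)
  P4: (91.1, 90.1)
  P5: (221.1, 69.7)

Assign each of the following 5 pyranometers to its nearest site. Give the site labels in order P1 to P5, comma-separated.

P1 → U (d²=398.80)
P2 → F (d²=1842.58)
P3 → X (d²=5840.82)
P4 → U (d²=3512.48)
P5 → Q (d²=3365.06)

U, F, X, U, Q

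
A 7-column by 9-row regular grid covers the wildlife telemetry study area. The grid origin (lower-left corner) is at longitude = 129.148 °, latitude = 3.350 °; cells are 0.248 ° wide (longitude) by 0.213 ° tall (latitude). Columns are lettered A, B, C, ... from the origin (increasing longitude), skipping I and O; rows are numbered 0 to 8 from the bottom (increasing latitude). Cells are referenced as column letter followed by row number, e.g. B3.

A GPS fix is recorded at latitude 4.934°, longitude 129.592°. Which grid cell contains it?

B7

Column index: ⌊(129.592 − 129.148) / 0.248⌋ = ⌊1.790⌋ = 1 → column B
Row offset from origin: ⌊(4.934 − 3.350) / 0.213⌋ = ⌊7.437⌋ = 7 → row 7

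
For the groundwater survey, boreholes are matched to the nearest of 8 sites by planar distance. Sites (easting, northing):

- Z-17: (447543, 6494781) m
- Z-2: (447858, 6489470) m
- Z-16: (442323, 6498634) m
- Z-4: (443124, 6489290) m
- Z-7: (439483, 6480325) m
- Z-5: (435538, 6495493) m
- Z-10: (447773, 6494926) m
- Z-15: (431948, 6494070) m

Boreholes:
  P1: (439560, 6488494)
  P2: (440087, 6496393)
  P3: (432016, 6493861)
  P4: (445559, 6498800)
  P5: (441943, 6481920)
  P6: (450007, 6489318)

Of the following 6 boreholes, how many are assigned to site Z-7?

1

P1 → Z-4
P2 → Z-16
P3 → Z-15
P4 → Z-16
P5 → Z-7
P6 → Z-2
1 of the 6 goes to Z-7.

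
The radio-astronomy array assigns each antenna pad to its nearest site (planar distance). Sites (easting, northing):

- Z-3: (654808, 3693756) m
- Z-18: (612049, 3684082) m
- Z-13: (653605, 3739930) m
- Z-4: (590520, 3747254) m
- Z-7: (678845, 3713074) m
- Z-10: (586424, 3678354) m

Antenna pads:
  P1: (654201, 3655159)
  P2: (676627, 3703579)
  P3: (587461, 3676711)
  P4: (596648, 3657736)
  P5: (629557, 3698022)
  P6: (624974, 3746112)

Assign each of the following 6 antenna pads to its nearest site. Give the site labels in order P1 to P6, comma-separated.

P1 → Z-3 (d²=1490096858.00)
P2 → Z-7 (d²=95074549.00)
P3 → Z-10 (d²=3774818.00)
P4 → Z-10 (d²=529632100.00)
P5 → Z-18 (d²=500853664.00)
P6 → Z-13 (d²=857951285.00)

Z-3, Z-7, Z-10, Z-10, Z-18, Z-13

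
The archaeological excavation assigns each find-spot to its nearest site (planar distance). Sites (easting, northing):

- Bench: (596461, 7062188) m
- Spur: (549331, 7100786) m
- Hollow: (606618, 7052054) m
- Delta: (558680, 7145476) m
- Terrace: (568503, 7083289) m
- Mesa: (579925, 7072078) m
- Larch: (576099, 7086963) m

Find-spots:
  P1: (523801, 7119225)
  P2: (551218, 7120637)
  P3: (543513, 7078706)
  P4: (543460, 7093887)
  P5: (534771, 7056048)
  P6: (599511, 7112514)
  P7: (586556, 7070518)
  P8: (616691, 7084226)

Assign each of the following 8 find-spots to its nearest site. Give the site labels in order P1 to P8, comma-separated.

P1 → Spur (d²=991777621.00)
P2 → Spur (d²=397622970.00)
P3 → Spur (d²=521375524.00)
P4 → Spur (d²=82064842.00)
P5 → Terrace (d²=1879919905.00)
P6 → Larch (d²=1200975345.00)
P7 → Mesa (d²=46403761.00)
P8 → Bench (d²=894926344.00)

Spur, Spur, Spur, Spur, Terrace, Larch, Mesa, Bench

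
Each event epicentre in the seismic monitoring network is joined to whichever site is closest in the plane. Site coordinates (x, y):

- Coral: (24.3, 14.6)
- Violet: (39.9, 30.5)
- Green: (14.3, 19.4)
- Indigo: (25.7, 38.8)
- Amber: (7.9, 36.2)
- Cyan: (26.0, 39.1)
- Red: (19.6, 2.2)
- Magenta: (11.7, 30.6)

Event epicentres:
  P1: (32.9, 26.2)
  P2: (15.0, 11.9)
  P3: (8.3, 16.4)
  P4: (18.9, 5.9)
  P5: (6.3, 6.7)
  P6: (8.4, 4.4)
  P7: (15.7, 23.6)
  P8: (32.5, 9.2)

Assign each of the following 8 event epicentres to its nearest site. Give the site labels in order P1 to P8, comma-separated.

Violet, Green, Green, Red, Red, Red, Green, Coral

P1 → Violet (d²=67.49)
P2 → Green (d²=56.74)
P3 → Green (d²=45.00)
P4 → Red (d²=14.18)
P5 → Red (d²=197.14)
P6 → Red (d²=130.28)
P7 → Green (d²=19.60)
P8 → Coral (d²=96.40)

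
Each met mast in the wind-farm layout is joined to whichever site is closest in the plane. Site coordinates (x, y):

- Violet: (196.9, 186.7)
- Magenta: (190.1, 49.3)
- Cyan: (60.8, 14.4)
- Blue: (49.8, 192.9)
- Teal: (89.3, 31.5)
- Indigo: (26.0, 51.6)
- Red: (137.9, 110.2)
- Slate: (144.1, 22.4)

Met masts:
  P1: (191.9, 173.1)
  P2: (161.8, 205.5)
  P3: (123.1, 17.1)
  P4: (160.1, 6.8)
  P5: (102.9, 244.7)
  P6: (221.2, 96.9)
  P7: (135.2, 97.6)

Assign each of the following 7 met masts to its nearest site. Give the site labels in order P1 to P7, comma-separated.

P1 → Violet (d²=209.96)
P2 → Violet (d²=1585.45)
P3 → Slate (d²=469.09)
P4 → Slate (d²=499.36)
P5 → Blue (d²=5502.85)
P6 → Magenta (d²=3232.97)
P7 → Red (d²=166.05)

Violet, Violet, Slate, Slate, Blue, Magenta, Red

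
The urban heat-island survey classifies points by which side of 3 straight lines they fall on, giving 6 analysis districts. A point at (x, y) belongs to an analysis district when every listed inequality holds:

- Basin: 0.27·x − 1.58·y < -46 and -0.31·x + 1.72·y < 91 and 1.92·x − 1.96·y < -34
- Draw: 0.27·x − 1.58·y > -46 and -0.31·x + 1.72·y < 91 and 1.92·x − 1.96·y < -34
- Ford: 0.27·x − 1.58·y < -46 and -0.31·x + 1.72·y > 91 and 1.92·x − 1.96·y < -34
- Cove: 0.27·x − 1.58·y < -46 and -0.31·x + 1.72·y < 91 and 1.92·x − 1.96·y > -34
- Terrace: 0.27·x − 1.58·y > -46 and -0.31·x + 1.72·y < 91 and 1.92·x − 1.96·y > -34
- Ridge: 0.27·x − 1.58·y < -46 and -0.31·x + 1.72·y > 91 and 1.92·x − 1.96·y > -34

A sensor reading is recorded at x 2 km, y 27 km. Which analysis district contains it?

Draw

0.27·2 − 1.58·27 = -42.120, which is > -46
-0.31·2 + 1.72·27 = 45.820, which is < 91
1.92·2 − 1.96·27 = -49.080, which is < -34
This sign pattern matches Draw.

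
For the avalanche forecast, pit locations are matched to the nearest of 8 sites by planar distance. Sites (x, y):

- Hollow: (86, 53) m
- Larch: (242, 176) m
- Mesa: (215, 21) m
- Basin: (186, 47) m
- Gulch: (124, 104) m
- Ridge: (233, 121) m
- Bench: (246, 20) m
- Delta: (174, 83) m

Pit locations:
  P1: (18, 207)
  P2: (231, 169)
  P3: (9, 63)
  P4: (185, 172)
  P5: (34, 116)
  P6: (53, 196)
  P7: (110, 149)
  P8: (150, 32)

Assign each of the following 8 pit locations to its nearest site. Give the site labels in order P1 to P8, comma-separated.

P1 → Gulch (d²=21845.00)
P2 → Larch (d²=170.00)
P3 → Hollow (d²=6029.00)
P4 → Larch (d²=3265.00)
P5 → Hollow (d²=6673.00)
P6 → Gulch (d²=13505.00)
P7 → Gulch (d²=2221.00)
P8 → Basin (d²=1521.00)

Gulch, Larch, Hollow, Larch, Hollow, Gulch, Gulch, Basin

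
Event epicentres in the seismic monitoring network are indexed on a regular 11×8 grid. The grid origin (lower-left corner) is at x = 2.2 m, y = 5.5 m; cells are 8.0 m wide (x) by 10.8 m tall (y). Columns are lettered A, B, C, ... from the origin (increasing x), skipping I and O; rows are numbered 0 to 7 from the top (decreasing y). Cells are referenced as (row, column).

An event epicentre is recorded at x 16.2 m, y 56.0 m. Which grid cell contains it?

Column index: ⌊(16.2 − 2.2) / 8.0⌋ = ⌊1.750⌋ = 1 → column B
Row offset from origin: ⌊(56.0 − 5.5) / 10.8⌋ = ⌊4.676⌋ = 4 → row 3 (counted from top)

(3, B)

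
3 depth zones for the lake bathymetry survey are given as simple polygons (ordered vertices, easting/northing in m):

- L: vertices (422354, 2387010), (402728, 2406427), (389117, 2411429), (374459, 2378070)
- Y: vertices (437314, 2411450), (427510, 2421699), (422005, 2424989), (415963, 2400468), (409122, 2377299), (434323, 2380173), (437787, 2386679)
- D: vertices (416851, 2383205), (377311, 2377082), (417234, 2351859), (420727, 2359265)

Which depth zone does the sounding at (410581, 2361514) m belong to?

D

Cast a ray rightward from (410581, 2361514). For each polygon, the edges (by vertex number in listed order) whose endpoints lie on opposite sides of northing = 2361514, where each meets that height, and whether that is right or left of the point:
L: no edge straddles that height → 0 crossings.
Y: no edge straddles that height → 0 crossings.
D: 2–3 at easting≈401952.1 (left), 4–1 at easting≈420362.9 (right) → 1 crossing.
Only D has an odd count, so the point is inside D.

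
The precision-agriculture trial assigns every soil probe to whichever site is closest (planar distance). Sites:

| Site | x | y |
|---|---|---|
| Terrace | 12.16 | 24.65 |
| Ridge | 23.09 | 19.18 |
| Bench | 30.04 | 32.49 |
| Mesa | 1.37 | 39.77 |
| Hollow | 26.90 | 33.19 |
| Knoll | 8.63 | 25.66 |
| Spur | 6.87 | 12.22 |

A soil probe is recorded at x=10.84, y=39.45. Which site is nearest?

Squared distances to each site:
Terrace: 220.782; Ridge: 560.935; Bench: 417.082; Mesa: 89.783; Hollow: 297.111; Knoll: 195.048; Spur: 757.234.
Minimum at Mesa.

Mesa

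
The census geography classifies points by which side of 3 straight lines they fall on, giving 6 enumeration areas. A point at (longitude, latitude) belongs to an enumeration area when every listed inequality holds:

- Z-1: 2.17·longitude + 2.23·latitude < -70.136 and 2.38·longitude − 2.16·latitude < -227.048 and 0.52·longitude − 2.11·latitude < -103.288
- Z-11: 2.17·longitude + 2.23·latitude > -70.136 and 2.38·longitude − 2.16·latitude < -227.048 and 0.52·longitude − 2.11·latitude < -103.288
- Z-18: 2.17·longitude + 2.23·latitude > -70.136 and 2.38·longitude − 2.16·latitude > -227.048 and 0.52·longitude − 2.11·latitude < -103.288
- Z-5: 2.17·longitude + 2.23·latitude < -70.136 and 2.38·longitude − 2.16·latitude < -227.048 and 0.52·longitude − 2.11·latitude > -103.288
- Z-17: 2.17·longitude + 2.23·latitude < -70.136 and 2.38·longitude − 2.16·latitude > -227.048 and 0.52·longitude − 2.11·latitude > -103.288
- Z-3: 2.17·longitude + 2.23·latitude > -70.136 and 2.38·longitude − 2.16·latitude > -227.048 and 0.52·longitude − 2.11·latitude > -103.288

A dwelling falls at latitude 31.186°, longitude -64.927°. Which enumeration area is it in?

2.17·-64.927 + 2.23·31.186 = -71.347, which is < -70.136
2.38·-64.927 − 2.16·31.186 = -221.888, which is > -227.048
0.52·-64.927 − 2.11·31.186 = -99.565, which is > -103.288
This sign pattern matches Z-17.

Z-17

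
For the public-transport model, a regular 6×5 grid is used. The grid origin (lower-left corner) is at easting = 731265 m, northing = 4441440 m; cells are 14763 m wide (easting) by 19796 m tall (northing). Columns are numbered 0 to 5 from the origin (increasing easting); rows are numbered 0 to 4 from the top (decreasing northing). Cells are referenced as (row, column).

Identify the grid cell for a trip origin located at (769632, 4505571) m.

Column index: ⌊(769632 − 731265) / 14763⌋ = ⌊2.599⌋ = 2
Row offset from origin: ⌊(4505571 − 4441440) / 19796⌋ = ⌊3.240⌋ = 3 → row 1 (counted from top)

(1, 2)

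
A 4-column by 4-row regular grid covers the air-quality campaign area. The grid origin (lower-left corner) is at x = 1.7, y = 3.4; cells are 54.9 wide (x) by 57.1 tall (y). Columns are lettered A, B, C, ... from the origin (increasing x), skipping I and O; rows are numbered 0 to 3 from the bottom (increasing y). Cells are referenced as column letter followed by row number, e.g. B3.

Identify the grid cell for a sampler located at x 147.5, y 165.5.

C2

Column index: ⌊(147.5 − 1.7) / 54.9⌋ = ⌊2.656⌋ = 2 → column C
Row offset from origin: ⌊(165.5 − 3.4) / 57.1⌋ = ⌊2.839⌋ = 2 → row 2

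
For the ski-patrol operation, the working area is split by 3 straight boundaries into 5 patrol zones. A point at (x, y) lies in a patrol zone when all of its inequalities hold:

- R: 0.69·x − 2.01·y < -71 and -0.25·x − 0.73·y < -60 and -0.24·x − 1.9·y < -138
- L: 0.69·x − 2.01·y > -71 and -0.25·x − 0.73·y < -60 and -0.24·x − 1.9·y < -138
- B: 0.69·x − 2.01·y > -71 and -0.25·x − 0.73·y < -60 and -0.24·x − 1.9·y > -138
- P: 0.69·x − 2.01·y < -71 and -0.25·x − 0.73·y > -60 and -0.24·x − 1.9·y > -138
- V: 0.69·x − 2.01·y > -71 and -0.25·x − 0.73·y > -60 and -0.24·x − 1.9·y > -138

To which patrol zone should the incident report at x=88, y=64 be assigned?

L

0.69·88 − 2.01·64 = -67.920, which is > -71
-0.25·88 − 0.73·64 = -68.720, which is < -60
-0.24·88 − 1.9·64 = -142.720, which is < -138
This sign pattern matches L.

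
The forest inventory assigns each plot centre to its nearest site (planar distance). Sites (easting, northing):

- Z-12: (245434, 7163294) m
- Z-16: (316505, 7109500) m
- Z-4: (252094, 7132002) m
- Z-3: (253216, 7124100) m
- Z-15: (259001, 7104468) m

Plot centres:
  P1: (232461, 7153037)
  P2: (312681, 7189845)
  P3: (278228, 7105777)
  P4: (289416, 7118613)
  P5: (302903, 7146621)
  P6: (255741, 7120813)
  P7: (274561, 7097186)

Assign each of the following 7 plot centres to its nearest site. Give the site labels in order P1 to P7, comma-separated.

P1 → Z-12 (d²=273504778.00)
P2 → Z-12 (d²=5227114610.00)
P3 → Z-15 (d²=371391010.00)
P4 → Z-16 (d²=816860690.00)
P5 → Z-16 (d²=1562983045.00)
P6 → Z-3 (d²=17179994.00)
P7 → Z-15 (d²=295141124.00)

Z-12, Z-12, Z-15, Z-16, Z-16, Z-3, Z-15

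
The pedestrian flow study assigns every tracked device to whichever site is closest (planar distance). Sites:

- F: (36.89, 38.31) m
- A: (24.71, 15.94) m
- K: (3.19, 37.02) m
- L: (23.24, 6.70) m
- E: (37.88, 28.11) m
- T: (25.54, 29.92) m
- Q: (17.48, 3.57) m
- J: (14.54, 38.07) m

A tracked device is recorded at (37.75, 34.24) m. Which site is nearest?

Squared distances to each site:
F: 17.305; A: 504.932; K: 1202.122; L: 968.992; E: 37.594; T: 167.747; Q: 1351.522; J: 553.373.
Minimum at F.

F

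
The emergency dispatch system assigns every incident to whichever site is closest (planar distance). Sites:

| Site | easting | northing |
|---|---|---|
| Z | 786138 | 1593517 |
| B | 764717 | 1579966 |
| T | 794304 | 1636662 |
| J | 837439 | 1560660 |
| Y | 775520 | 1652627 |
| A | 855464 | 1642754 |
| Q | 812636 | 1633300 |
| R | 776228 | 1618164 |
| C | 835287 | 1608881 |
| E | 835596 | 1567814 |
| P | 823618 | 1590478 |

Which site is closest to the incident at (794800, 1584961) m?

Z

Squared distances to each site:
Z: 148235380.000; B: 929936914.000; T: 2673239417.000; J: 2408622922.000; Y: 4950405956.000; A: 7020151745.000; Q: 2654781817.000; R: 1447358393.000; C: 2211363569.000; E: 1958333225.000; P: 860914413.000.
Minimum at Z.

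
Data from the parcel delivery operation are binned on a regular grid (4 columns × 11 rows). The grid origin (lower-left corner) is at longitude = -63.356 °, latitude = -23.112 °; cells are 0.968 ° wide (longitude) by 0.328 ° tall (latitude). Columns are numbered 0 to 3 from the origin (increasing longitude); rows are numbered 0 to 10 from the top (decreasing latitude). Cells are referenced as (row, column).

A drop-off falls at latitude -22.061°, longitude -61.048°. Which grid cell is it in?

(7, 2)

Column index: ⌊(-61.048 − -63.356) / 0.968⌋ = ⌊2.384⌋ = 2
Row offset from origin: ⌊(-22.061 − -23.112) / 0.328⌋ = ⌊3.204⌋ = 3 → row 7 (counted from top)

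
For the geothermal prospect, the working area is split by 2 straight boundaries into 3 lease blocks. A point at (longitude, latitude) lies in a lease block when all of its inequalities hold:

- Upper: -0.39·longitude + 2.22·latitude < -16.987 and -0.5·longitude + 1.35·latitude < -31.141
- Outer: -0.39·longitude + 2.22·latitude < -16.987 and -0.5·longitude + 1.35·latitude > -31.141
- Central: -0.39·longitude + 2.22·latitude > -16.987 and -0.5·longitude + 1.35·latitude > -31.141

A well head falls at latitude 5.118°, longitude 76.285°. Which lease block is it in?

Upper

-0.39·76.285 + 2.22·5.118 = -18.389, which is < -16.987
-0.5·76.285 + 1.35·5.118 = -31.233, which is < -31.141
This sign pattern matches Upper.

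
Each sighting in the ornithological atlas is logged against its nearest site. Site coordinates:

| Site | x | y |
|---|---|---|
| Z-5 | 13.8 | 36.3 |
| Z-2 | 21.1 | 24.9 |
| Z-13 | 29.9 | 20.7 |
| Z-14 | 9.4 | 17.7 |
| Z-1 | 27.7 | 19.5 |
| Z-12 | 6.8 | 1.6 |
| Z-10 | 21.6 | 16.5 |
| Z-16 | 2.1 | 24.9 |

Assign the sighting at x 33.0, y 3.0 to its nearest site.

Z-1

Squared distances to each site:
Z-5: 1477.530; Z-2: 621.220; Z-13: 322.900; Z-14: 773.050; Z-1: 300.340; Z-12: 688.400; Z-10: 312.210; Z-16: 1434.420.
Minimum at Z-1.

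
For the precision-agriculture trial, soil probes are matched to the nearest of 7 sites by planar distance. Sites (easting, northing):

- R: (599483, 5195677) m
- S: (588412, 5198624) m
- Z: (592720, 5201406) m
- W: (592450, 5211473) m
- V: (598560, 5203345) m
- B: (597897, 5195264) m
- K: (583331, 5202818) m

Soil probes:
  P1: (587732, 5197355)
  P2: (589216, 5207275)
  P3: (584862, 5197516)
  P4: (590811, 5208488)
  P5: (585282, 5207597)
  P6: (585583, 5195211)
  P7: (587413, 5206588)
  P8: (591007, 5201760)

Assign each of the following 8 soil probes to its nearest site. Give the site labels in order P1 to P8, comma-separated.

P1 → S (d²=2072761.00)
P2 → W (d²=28081960.00)
P3 → S (d²=13830164.00)
P4 → W (d²=11596546.00)
P5 → K (d²=26645242.00)
P6 → S (d²=19651810.00)
P7 → K (d²=30875624.00)
P8 → Z (d²=3059685.00)

S, W, S, W, K, S, K, Z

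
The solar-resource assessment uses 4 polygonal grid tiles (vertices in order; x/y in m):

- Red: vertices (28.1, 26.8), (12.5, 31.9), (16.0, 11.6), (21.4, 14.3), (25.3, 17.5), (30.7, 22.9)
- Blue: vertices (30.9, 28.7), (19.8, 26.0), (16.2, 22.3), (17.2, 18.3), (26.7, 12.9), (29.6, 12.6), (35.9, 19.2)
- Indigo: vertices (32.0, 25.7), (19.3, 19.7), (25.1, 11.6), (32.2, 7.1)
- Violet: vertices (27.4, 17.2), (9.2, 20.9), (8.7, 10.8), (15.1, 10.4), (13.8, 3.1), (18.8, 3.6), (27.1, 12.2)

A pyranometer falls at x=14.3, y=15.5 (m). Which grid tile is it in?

Cast a ray rightward from (14.3, 15.5). For each polygon, the edges (by vertex number in listed order) whose endpoints lie on opposite sides of y = 15.5, where each meets that height, and whether that is right or left of the point:
Red: 2–3 at x≈15.33 (right), 4–5 at x≈22.86 (right) → 2 crossings.
Blue: 4–5 at x≈22.13 (right), 6–7 at x≈32.37 (right) → 2 crossings.
Indigo: 2–3 at x≈22.31 (right), 4–1 at x≈32.11 (right) → 2 crossings.
Violet: 2–3 at x≈8.93 (left), 7–1 at x≈27.30 (right) → 1 crossing.
Only Violet has an odd count, so the point is inside Violet.

Violet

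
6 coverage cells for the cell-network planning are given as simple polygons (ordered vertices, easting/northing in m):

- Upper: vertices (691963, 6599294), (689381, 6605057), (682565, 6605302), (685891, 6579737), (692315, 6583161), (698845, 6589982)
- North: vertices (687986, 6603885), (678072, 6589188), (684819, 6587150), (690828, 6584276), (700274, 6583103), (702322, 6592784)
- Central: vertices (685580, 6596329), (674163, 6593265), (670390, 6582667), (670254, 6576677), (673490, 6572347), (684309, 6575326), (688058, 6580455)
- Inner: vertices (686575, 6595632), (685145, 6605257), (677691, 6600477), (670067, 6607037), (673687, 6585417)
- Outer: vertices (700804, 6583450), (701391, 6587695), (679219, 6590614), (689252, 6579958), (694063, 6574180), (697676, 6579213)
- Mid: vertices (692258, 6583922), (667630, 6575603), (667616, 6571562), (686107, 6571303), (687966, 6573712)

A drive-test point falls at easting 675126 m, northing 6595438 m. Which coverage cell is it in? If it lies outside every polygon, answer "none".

Cast a ray rightward from (675126, 6595438). For each polygon, the edges (by vertex number in listed order) whose endpoints lie on opposite sides of northing = 6595438, where each meets that height, and whether that is right or left of the point:
Upper: 3–4 at easting≈683848.3 (right), 6–1 at easting≈694812.8 (right) → 2 crossings.
North: 1–2 at easting≈682288.0 (right), 6–1 at easting≈698894.6 (right) → 2 crossings.
Central: 1–2 at easting≈682260.0 (right), 7–1 at easting≈685719.1 (right) → 2 crossings.
Inner: 4–5 at easting≈672009.1 (left), 5–1 at easting≈686330.2 (right) → 1 crossing.
Outer: no edge straddles that height → 0 crossings.
Mid: no edge straddles that height → 0 crossings.
Only Inner has an odd count, so the point is inside Inner.

Inner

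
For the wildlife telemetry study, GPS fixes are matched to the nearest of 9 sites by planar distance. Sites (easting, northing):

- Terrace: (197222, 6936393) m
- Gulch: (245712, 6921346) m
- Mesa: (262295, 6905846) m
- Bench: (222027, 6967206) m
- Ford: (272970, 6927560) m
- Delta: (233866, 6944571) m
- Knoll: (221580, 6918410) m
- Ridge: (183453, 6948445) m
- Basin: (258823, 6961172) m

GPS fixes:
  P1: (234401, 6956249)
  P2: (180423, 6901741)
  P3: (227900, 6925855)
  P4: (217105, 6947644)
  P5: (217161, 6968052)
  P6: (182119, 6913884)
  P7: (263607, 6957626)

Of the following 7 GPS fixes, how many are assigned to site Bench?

1

P1 → Delta
P2 → Terrace
P3 → Knoll
P4 → Delta
P5 → Bench
P6 → Terrace
P7 → Basin
1 of the 7 goes to Bench.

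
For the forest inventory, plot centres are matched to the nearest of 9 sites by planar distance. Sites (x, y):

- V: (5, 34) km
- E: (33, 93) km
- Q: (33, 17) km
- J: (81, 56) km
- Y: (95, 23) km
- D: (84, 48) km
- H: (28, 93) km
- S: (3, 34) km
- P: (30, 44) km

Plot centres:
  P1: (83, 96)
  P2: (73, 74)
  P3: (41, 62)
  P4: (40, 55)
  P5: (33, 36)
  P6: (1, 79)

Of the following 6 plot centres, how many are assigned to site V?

P1 → J
P2 → J
P3 → P
P4 → P
P5 → P
P6 → H
0 of the 6 go to V.

0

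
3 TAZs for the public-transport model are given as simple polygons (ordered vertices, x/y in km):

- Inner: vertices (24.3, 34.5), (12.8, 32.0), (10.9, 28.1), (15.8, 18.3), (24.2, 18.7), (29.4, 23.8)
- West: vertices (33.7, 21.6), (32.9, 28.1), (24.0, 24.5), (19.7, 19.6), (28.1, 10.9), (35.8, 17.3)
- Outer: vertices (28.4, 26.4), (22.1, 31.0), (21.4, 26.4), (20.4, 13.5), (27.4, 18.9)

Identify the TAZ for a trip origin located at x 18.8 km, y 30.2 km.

Cast a ray rightward from (18.8, 30.2). For each polygon, the edges (by vertex number in listed order) whose endpoints lie on opposite sides of y = 30.2, where each meets that height, and whether that is right or left of the point:
Inner: 2–3 at x≈11.92 (left), 6–1 at x≈26.35 (right) → 1 crossing.
West: no edge straddles that height → 0 crossings.
Outer: 1–2 at x≈23.20 (right), 2–3 at x≈21.98 (right) → 2 crossings.
Only Inner has an odd count, so the point is inside Inner.

Inner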